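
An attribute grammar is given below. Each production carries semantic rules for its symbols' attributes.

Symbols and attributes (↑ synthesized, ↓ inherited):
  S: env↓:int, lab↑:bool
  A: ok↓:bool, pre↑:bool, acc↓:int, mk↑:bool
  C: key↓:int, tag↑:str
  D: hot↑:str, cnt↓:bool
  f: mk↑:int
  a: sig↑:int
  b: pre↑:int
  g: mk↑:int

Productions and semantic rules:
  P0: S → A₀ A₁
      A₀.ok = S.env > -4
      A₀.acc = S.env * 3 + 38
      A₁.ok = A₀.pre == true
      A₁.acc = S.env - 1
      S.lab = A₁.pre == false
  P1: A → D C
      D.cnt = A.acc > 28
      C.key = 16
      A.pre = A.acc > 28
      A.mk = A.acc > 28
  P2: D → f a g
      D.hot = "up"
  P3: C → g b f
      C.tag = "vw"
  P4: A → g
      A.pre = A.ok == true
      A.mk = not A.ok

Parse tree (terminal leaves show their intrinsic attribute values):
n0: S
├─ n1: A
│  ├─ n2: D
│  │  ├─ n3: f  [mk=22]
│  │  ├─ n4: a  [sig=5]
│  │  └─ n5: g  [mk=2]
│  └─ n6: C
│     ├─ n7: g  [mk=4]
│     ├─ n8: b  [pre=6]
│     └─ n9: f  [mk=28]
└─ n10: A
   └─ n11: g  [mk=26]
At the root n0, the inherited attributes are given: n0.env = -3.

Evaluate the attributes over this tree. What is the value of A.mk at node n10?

1. n0.env = -3  [given at root]
2. n1.ok = true  [S.env > -4]
3. n1.acc = 29  [S.env * 3 + 38]
4. n2.cnt = true  [A.acc > 28]
5. n3.mk = 22  [terminal]
6. n4.sig = 5  [terminal]
7. n5.mk = 2  [terminal]
8. n2.hot = "up"  ["up"]
9. n6.key = 16  [16]
10. n7.mk = 4  [terminal]
11. n8.pre = 6  [terminal]
12. n9.mk = 28  [terminal]
13. n6.tag = "vw"  ["vw"]
14. n1.pre = true  [A.acc > 28]
15. n1.mk = true  [A.acc > 28]
16. n10.ok = true  [A₀.pre == true]
17. n10.acc = -4  [S.env - 1]
18. n11.mk = 26  [terminal]
19. n10.pre = true  [A.ok == true]
20. n10.mk = false  [not A.ok]
21. n0.lab = false  [A₁.pre == false]

false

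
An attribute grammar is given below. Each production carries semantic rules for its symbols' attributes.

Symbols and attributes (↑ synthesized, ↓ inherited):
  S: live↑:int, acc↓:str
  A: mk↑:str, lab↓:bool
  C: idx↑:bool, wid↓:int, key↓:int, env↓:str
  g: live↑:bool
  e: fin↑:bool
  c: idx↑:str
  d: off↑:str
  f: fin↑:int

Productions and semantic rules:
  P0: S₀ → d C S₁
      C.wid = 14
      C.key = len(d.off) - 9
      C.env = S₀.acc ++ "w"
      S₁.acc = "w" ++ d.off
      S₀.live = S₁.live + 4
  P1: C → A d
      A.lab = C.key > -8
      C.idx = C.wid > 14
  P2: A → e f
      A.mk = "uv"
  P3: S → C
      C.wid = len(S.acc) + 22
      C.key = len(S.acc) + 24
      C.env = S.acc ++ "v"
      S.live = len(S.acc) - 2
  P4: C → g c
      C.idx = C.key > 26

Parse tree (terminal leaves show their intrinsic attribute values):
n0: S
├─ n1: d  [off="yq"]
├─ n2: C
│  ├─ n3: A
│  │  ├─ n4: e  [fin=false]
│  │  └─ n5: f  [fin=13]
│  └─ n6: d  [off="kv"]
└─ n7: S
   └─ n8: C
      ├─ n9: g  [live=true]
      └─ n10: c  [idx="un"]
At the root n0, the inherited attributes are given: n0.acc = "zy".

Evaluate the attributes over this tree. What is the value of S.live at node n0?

1. n0.acc = "zy"  [given at root]
2. n1.off = "yq"  [terminal]
3. n2.wid = 14  [14]
4. n2.key = -7  [len(d.off) - 9]
5. n2.env = "zyw"  [S₀.acc ++ "w"]
6. n3.lab = true  [C.key > -8]
7. n4.fin = false  [terminal]
8. n5.fin = 13  [terminal]
9. n3.mk = "uv"  ["uv"]
10. n6.off = "kv"  [terminal]
11. n2.idx = false  [C.wid > 14]
12. n7.acc = "wyq"  ["w" ++ d.off]
13. n8.wid = 25  [len(S.acc) + 22]
14. n8.key = 27  [len(S.acc) + 24]
15. n8.env = "wyqv"  [S.acc ++ "v"]
16. n9.live = true  [terminal]
17. n10.idx = "un"  [terminal]
18. n8.idx = true  [C.key > 26]
19. n7.live = 1  [len(S.acc) - 2]
20. n0.live = 5  [S₁.live + 4]

5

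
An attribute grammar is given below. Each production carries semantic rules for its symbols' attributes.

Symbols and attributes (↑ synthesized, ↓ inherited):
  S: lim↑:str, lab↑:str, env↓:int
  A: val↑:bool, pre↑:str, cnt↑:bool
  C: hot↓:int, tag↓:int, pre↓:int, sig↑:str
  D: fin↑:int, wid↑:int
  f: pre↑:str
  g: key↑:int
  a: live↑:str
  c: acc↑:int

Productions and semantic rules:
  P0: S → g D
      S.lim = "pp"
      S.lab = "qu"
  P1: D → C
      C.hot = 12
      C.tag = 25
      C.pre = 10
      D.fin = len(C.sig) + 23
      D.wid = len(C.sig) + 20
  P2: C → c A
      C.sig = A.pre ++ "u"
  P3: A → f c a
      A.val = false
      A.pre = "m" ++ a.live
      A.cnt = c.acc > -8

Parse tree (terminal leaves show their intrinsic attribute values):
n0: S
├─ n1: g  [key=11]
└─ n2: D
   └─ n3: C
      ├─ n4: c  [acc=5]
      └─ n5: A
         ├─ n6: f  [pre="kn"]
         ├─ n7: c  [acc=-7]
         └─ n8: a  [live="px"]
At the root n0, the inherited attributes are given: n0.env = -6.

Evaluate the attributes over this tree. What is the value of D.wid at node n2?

24

1. n0.env = -6  [given at root]
2. n1.key = 11  [terminal]
3. n3.hot = 12  [12]
4. n3.tag = 25  [25]
5. n3.pre = 10  [10]
6. n4.acc = 5  [terminal]
7. n6.pre = "kn"  [terminal]
8. n7.acc = -7  [terminal]
9. n8.live = "px"  [terminal]
10. n5.val = false  [false]
11. n5.pre = "mpx"  ["m" ++ a.live]
12. n5.cnt = true  [c.acc > -8]
13. n3.sig = "mpxu"  [A.pre ++ "u"]
14. n2.fin = 27  [len(C.sig) + 23]
15. n2.wid = 24  [len(C.sig) + 20]
16. n0.lim = "pp"  ["pp"]
17. n0.lab = "qu"  ["qu"]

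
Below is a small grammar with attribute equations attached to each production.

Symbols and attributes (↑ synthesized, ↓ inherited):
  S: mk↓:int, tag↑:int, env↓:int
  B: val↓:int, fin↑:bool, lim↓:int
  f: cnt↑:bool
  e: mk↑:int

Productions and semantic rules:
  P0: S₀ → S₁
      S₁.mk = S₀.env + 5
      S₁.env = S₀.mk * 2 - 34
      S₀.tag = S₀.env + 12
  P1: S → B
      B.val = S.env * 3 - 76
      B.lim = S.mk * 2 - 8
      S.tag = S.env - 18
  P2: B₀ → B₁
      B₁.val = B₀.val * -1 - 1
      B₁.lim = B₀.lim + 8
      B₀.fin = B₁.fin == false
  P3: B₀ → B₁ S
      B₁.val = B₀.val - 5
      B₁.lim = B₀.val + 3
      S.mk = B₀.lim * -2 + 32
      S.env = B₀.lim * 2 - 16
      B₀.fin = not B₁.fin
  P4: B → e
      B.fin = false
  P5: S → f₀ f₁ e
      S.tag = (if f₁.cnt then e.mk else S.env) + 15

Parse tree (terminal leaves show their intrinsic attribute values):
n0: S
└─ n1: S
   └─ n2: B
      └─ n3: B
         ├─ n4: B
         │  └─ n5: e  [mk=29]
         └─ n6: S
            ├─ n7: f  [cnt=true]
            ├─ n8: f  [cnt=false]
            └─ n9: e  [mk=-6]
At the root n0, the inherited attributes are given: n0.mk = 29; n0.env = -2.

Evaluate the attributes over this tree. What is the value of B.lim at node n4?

6

1. n0.mk = 29  [given at root]
2. n0.env = -2  [given at root]
3. n1.mk = 3  [S₀.env + 5]
4. n1.env = 24  [S₀.mk * 2 - 34]
5. n2.val = -4  [S.env * 3 - 76]
6. n2.lim = -2  [S.mk * 2 - 8]
7. n3.val = 3  [B₀.val * -1 - 1]
8. n3.lim = 6  [B₀.lim + 8]
9. n4.val = -2  [B₀.val - 5]
10. n4.lim = 6  [B₀.val + 3]
11. n5.mk = 29  [terminal]
12. n4.fin = false  [false]
13. n6.mk = 20  [B₀.lim * -2 + 32]
14. n6.env = -4  [B₀.lim * 2 - 16]
15. n7.cnt = true  [terminal]
16. n8.cnt = false  [terminal]
17. n9.mk = -6  [terminal]
18. n6.tag = 11  [(if f₁.cnt then e.mk else S.env) + 15]
19. n3.fin = true  [not B₁.fin]
20. n2.fin = false  [B₁.fin == false]
21. n1.tag = 6  [S.env - 18]
22. n0.tag = 10  [S₀.env + 12]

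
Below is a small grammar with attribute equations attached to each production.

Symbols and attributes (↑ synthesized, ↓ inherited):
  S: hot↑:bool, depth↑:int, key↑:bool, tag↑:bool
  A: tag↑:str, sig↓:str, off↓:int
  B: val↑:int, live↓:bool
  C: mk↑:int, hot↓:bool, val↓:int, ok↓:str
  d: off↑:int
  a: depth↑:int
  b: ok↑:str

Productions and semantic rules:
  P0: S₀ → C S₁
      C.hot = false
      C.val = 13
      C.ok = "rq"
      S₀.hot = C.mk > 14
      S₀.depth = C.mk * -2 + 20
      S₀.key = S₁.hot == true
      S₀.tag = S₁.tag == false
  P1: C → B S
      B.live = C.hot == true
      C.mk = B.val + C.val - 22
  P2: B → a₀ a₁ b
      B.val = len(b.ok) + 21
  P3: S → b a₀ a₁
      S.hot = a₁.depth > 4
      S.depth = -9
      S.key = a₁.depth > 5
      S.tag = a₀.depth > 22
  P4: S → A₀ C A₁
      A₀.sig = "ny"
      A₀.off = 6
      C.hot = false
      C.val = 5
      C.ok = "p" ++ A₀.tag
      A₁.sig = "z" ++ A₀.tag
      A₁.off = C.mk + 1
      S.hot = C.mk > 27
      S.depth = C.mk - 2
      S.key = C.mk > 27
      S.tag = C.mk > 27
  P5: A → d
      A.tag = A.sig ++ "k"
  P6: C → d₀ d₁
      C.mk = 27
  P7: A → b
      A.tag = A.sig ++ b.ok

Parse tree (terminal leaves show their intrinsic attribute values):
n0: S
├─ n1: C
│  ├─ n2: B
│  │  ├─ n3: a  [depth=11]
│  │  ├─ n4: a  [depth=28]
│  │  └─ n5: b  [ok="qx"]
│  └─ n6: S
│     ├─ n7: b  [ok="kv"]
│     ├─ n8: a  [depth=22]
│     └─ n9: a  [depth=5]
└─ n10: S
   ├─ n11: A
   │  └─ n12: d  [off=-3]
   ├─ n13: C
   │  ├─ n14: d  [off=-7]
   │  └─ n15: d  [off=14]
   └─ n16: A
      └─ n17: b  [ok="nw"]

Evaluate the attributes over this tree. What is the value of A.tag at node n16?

"znyknw"

1. n1.hot = false  [false]
2. n1.val = 13  [13]
3. n1.ok = "rq"  ["rq"]
4. n2.live = false  [C.hot == true]
5. n3.depth = 11  [terminal]
6. n4.depth = 28  [terminal]
7. n5.ok = "qx"  [terminal]
8. n2.val = 23  [len(b.ok) + 21]
9. n7.ok = "kv"  [terminal]
10. n8.depth = 22  [terminal]
11. n9.depth = 5  [terminal]
12. n6.hot = true  [a₁.depth > 4]
13. n6.depth = -9  [-9]
14. n6.key = false  [a₁.depth > 5]
15. n6.tag = false  [a₀.depth > 22]
16. n1.mk = 14  [B.val + C.val - 22]
17. n11.sig = "ny"  ["ny"]
18. n11.off = 6  [6]
19. n12.off = -3  [terminal]
20. n11.tag = "nyk"  [A.sig ++ "k"]
21. n13.hot = false  [false]
22. n13.val = 5  [5]
23. n13.ok = "pnyk"  ["p" ++ A₀.tag]
24. n14.off = -7  [terminal]
25. n15.off = 14  [terminal]
26. n13.mk = 27  [27]
27. n16.sig = "znyk"  ["z" ++ A₀.tag]
28. n16.off = 28  [C.mk + 1]
29. n17.ok = "nw"  [terminal]
30. n16.tag = "znyknw"  [A.sig ++ b.ok]
31. n10.hot = false  [C.mk > 27]
32. n10.depth = 25  [C.mk - 2]
33. n10.key = false  [C.mk > 27]
34. n10.tag = false  [C.mk > 27]
35. n0.hot = false  [C.mk > 14]
36. n0.depth = -8  [C.mk * -2 + 20]
37. n0.key = false  [S₁.hot == true]
38. n0.tag = true  [S₁.tag == false]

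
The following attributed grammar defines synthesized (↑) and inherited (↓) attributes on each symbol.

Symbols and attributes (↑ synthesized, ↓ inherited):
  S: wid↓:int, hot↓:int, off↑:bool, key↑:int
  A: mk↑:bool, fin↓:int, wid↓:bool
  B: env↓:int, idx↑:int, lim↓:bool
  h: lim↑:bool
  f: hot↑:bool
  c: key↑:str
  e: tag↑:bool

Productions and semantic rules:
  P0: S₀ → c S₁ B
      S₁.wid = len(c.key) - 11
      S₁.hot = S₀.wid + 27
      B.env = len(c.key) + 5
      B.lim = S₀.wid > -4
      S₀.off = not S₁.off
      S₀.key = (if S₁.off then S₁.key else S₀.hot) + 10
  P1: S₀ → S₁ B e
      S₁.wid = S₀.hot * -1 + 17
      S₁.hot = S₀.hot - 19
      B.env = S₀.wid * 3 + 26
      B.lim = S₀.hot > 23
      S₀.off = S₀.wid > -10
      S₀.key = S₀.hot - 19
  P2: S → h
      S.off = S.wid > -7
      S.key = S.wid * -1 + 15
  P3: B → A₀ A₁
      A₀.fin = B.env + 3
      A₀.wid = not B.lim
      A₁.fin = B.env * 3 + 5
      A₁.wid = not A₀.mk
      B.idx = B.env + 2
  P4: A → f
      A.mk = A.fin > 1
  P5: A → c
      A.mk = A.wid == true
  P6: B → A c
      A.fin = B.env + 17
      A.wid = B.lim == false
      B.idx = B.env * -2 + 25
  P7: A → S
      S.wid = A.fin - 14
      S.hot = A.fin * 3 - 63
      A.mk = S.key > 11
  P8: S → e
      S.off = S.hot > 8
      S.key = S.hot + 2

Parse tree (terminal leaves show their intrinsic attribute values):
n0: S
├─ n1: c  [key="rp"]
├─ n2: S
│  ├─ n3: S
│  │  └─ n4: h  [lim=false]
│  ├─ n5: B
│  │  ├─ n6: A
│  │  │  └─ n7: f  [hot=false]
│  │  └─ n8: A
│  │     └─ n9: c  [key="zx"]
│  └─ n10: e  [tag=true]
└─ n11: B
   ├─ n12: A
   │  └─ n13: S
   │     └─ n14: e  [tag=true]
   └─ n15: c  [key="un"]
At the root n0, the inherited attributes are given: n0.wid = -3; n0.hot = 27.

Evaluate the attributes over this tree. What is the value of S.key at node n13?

11

1. n0.wid = -3  [given at root]
2. n0.hot = 27  [given at root]
3. n1.key = "rp"  [terminal]
4. n2.wid = -9  [len(c.key) - 11]
5. n2.hot = 24  [S₀.wid + 27]
6. n3.wid = -7  [S₀.hot * -1 + 17]
7. n3.hot = 5  [S₀.hot - 19]
8. n4.lim = false  [terminal]
9. n3.off = false  [S.wid > -7]
10. n3.key = 22  [S.wid * -1 + 15]
11. n5.env = -1  [S₀.wid * 3 + 26]
12. n5.lim = true  [S₀.hot > 23]
13. n6.fin = 2  [B.env + 3]
14. n6.wid = false  [not B.lim]
15. n7.hot = false  [terminal]
16. n6.mk = true  [A.fin > 1]
17. n8.fin = 2  [B.env * 3 + 5]
18. n8.wid = false  [not A₀.mk]
19. n9.key = "zx"  [terminal]
20. n8.mk = false  [A.wid == true]
21. n5.idx = 1  [B.env + 2]
22. n10.tag = true  [terminal]
23. n2.off = true  [S₀.wid > -10]
24. n2.key = 5  [S₀.hot - 19]
25. n11.env = 7  [len(c.key) + 5]
26. n11.lim = true  [S₀.wid > -4]
27. n12.fin = 24  [B.env + 17]
28. n12.wid = false  [B.lim == false]
29. n13.wid = 10  [A.fin - 14]
30. n13.hot = 9  [A.fin * 3 - 63]
31. n14.tag = true  [terminal]
32. n13.off = true  [S.hot > 8]
33. n13.key = 11  [S.hot + 2]
34. n12.mk = false  [S.key > 11]
35. n15.key = "un"  [terminal]
36. n11.idx = 11  [B.env * -2 + 25]
37. n0.off = false  [not S₁.off]
38. n0.key = 15  [(if S₁.off then S₁.key else S₀.hot) + 10]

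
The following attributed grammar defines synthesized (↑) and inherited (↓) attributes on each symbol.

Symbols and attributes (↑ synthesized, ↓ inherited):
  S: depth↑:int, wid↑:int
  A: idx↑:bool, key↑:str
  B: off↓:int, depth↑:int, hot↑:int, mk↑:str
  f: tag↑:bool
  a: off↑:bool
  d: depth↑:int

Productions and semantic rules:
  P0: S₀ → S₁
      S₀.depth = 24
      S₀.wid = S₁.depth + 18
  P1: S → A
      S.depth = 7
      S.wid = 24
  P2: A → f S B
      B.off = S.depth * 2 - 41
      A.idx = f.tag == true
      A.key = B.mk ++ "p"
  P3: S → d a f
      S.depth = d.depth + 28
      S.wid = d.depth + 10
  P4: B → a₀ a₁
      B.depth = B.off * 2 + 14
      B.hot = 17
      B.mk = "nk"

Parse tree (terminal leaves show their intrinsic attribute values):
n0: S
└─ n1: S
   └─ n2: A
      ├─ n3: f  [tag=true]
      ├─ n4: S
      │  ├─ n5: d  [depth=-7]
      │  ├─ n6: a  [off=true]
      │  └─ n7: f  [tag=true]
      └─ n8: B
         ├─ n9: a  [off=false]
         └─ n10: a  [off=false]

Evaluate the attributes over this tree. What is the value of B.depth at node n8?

1. n3.tag = true  [terminal]
2. n5.depth = -7  [terminal]
3. n6.off = true  [terminal]
4. n7.tag = true  [terminal]
5. n4.depth = 21  [d.depth + 28]
6. n4.wid = 3  [d.depth + 10]
7. n8.off = 1  [S.depth * 2 - 41]
8. n9.off = false  [terminal]
9. n10.off = false  [terminal]
10. n8.depth = 16  [B.off * 2 + 14]
11. n8.hot = 17  [17]
12. n8.mk = "nk"  ["nk"]
13. n2.idx = true  [f.tag == true]
14. n2.key = "nkp"  [B.mk ++ "p"]
15. n1.depth = 7  [7]
16. n1.wid = 24  [24]
17. n0.depth = 24  [24]
18. n0.wid = 25  [S₁.depth + 18]

16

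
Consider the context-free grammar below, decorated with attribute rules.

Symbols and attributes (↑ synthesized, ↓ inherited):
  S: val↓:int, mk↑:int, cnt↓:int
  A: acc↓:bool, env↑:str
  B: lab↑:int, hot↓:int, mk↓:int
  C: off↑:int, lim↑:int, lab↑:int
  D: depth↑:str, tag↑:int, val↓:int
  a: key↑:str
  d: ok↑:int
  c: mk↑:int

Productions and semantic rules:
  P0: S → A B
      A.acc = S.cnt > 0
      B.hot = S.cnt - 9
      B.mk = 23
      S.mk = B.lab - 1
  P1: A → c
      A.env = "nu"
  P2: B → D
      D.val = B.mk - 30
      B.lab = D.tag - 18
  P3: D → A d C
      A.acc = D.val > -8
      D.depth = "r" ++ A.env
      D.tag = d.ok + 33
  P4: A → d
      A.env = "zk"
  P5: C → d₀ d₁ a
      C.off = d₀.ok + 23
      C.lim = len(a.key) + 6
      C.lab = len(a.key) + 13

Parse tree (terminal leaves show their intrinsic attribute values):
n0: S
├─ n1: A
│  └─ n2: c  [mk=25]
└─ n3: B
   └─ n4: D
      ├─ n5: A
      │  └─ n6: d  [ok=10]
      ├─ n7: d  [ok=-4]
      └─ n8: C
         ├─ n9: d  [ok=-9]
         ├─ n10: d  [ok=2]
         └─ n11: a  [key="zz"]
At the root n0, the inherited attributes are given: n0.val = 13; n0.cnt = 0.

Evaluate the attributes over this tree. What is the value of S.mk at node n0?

10

1. n0.val = 13  [given at root]
2. n0.cnt = 0  [given at root]
3. n1.acc = false  [S.cnt > 0]
4. n2.mk = 25  [terminal]
5. n1.env = "nu"  ["nu"]
6. n3.hot = -9  [S.cnt - 9]
7. n3.mk = 23  [23]
8. n4.val = -7  [B.mk - 30]
9. n5.acc = true  [D.val > -8]
10. n6.ok = 10  [terminal]
11. n5.env = "zk"  ["zk"]
12. n7.ok = -4  [terminal]
13. n9.ok = -9  [terminal]
14. n10.ok = 2  [terminal]
15. n11.key = "zz"  [terminal]
16. n8.off = 14  [d₀.ok + 23]
17. n8.lim = 8  [len(a.key) + 6]
18. n8.lab = 15  [len(a.key) + 13]
19. n4.depth = "rzk"  ["r" ++ A.env]
20. n4.tag = 29  [d.ok + 33]
21. n3.lab = 11  [D.tag - 18]
22. n0.mk = 10  [B.lab - 1]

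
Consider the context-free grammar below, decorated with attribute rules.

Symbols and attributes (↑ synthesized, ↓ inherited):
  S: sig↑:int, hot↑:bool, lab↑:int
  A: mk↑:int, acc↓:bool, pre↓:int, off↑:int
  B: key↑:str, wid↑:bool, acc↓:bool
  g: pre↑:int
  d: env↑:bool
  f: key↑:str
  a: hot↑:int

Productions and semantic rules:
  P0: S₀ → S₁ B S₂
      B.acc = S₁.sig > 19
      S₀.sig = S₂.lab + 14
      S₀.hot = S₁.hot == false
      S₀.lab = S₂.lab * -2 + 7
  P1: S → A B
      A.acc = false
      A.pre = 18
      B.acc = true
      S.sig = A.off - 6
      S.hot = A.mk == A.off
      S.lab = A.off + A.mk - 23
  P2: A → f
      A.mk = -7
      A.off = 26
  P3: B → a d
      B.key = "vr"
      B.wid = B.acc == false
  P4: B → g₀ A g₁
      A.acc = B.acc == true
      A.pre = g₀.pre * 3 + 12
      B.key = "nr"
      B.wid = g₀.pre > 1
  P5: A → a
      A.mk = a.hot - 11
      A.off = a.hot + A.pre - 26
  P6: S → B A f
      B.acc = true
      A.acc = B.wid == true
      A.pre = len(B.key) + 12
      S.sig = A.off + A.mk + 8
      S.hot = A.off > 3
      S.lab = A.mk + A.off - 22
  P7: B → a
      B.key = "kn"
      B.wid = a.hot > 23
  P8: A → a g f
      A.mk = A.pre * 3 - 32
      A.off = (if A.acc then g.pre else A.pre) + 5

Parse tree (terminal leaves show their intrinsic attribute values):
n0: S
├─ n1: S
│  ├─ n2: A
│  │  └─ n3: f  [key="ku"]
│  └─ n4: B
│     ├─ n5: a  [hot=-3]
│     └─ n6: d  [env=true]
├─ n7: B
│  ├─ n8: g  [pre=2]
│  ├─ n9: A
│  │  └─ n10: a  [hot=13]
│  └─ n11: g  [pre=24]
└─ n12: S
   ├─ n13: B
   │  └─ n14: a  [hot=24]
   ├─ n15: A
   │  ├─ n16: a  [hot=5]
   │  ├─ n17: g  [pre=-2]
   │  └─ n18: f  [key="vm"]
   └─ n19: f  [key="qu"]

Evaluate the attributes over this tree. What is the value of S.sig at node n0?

5

1. n2.acc = false  [false]
2. n2.pre = 18  [18]
3. n3.key = "ku"  [terminal]
4. n2.mk = -7  [-7]
5. n2.off = 26  [26]
6. n4.acc = true  [true]
7. n5.hot = -3  [terminal]
8. n6.env = true  [terminal]
9. n4.key = "vr"  ["vr"]
10. n4.wid = false  [B.acc == false]
11. n1.sig = 20  [A.off - 6]
12. n1.hot = false  [A.mk == A.off]
13. n1.lab = -4  [A.off + A.mk - 23]
14. n7.acc = true  [S₁.sig > 19]
15. n8.pre = 2  [terminal]
16. n9.acc = true  [B.acc == true]
17. n9.pre = 18  [g₀.pre * 3 + 12]
18. n10.hot = 13  [terminal]
19. n9.mk = 2  [a.hot - 11]
20. n9.off = 5  [a.hot + A.pre - 26]
21. n11.pre = 24  [terminal]
22. n7.key = "nr"  ["nr"]
23. n7.wid = true  [g₀.pre > 1]
24. n13.acc = true  [true]
25. n14.hot = 24  [terminal]
26. n13.key = "kn"  ["kn"]
27. n13.wid = true  [a.hot > 23]
28. n15.acc = true  [B.wid == true]
29. n15.pre = 14  [len(B.key) + 12]
30. n16.hot = 5  [terminal]
31. n17.pre = -2  [terminal]
32. n18.key = "vm"  [terminal]
33. n15.mk = 10  [A.pre * 3 - 32]
34. n15.off = 3  [(if A.acc then g.pre else A.pre) + 5]
35. n19.key = "qu"  [terminal]
36. n12.sig = 21  [A.off + A.mk + 8]
37. n12.hot = false  [A.off > 3]
38. n12.lab = -9  [A.mk + A.off - 22]
39. n0.sig = 5  [S₂.lab + 14]
40. n0.hot = true  [S₁.hot == false]
41. n0.lab = 25  [S₂.lab * -2 + 7]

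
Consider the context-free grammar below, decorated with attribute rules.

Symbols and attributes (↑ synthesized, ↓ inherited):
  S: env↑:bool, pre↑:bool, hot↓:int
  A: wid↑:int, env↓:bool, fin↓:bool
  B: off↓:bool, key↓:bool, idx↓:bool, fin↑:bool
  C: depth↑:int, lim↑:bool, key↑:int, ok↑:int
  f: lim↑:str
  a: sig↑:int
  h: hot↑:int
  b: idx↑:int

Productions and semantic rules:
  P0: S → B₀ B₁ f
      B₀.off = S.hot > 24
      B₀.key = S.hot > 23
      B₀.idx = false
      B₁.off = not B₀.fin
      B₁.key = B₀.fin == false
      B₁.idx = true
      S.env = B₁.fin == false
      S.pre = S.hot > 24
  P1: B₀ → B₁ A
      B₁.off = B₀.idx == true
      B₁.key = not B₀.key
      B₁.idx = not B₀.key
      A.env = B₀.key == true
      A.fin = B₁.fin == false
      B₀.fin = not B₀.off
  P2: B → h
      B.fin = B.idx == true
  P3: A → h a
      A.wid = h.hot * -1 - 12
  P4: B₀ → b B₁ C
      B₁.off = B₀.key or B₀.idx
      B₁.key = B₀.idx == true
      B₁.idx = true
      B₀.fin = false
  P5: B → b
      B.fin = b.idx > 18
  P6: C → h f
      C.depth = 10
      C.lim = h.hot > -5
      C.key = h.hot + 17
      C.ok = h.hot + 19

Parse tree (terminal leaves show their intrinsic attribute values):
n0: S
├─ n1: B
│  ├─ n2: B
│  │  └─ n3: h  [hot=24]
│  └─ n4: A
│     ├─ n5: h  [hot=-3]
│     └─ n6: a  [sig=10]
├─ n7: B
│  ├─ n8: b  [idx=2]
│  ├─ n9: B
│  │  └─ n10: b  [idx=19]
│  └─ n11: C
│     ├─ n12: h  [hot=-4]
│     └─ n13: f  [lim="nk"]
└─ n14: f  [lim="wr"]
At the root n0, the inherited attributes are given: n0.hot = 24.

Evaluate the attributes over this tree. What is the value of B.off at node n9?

true

1. n0.hot = 24  [given at root]
2. n1.off = false  [S.hot > 24]
3. n1.key = true  [S.hot > 23]
4. n1.idx = false  [false]
5. n2.off = false  [B₀.idx == true]
6. n2.key = false  [not B₀.key]
7. n2.idx = false  [not B₀.key]
8. n3.hot = 24  [terminal]
9. n2.fin = false  [B.idx == true]
10. n4.env = true  [B₀.key == true]
11. n4.fin = true  [B₁.fin == false]
12. n5.hot = -3  [terminal]
13. n6.sig = 10  [terminal]
14. n4.wid = -9  [h.hot * -1 - 12]
15. n1.fin = true  [not B₀.off]
16. n7.off = false  [not B₀.fin]
17. n7.key = false  [B₀.fin == false]
18. n7.idx = true  [true]
19. n8.idx = 2  [terminal]
20. n9.off = true  [B₀.key or B₀.idx]
21. n9.key = true  [B₀.idx == true]
22. n9.idx = true  [true]
23. n10.idx = 19  [terminal]
24. n9.fin = true  [b.idx > 18]
25. n12.hot = -4  [terminal]
26. n13.lim = "nk"  [terminal]
27. n11.depth = 10  [10]
28. n11.lim = true  [h.hot > -5]
29. n11.key = 13  [h.hot + 17]
30. n11.ok = 15  [h.hot + 19]
31. n7.fin = false  [false]
32. n14.lim = "wr"  [terminal]
33. n0.env = true  [B₁.fin == false]
34. n0.pre = false  [S.hot > 24]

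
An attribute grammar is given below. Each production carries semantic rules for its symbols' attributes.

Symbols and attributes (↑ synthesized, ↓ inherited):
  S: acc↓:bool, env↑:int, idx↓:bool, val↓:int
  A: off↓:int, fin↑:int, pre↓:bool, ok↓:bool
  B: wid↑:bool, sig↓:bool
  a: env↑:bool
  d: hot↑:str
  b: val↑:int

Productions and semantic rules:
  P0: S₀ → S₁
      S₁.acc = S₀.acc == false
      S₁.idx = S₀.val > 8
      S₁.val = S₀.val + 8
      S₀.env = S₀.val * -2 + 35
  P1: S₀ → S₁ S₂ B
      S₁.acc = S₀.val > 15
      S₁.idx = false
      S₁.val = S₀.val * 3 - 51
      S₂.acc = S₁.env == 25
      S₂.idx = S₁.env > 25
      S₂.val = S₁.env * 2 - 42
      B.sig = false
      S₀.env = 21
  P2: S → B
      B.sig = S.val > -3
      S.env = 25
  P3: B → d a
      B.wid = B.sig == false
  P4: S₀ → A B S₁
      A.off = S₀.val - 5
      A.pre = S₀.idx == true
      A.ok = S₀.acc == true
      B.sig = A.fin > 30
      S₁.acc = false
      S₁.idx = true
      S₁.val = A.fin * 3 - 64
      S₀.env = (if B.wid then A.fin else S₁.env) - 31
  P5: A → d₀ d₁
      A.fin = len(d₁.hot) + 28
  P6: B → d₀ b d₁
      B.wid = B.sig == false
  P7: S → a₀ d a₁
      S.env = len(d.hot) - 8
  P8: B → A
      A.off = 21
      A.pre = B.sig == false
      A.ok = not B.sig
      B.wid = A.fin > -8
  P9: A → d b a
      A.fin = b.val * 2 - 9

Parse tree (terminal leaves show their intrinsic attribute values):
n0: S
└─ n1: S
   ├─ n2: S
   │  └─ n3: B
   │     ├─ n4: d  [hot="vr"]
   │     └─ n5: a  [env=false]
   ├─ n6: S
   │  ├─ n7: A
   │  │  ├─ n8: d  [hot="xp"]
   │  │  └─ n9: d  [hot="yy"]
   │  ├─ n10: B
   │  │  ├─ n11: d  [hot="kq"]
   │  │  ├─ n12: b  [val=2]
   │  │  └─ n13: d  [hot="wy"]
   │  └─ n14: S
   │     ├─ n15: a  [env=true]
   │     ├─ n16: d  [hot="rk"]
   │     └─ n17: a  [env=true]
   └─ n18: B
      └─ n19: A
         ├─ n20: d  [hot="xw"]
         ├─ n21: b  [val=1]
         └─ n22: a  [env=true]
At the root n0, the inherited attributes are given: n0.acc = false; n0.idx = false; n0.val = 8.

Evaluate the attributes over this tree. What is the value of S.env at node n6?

-1

1. n0.acc = false  [given at root]
2. n0.idx = false  [given at root]
3. n0.val = 8  [given at root]
4. n1.acc = true  [S₀.acc == false]
5. n1.idx = false  [S₀.val > 8]
6. n1.val = 16  [S₀.val + 8]
7. n2.acc = true  [S₀.val > 15]
8. n2.idx = false  [false]
9. n2.val = -3  [S₀.val * 3 - 51]
10. n3.sig = false  [S.val > -3]
11. n4.hot = "vr"  [terminal]
12. n5.env = false  [terminal]
13. n3.wid = true  [B.sig == false]
14. n2.env = 25  [25]
15. n6.acc = true  [S₁.env == 25]
16. n6.idx = false  [S₁.env > 25]
17. n6.val = 8  [S₁.env * 2 - 42]
18. n7.off = 3  [S₀.val - 5]
19. n7.pre = false  [S₀.idx == true]
20. n7.ok = true  [S₀.acc == true]
21. n8.hot = "xp"  [terminal]
22. n9.hot = "yy"  [terminal]
23. n7.fin = 30  [len(d₁.hot) + 28]
24. n10.sig = false  [A.fin > 30]
25. n11.hot = "kq"  [terminal]
26. n12.val = 2  [terminal]
27. n13.hot = "wy"  [terminal]
28. n10.wid = true  [B.sig == false]
29. n14.acc = false  [false]
30. n14.idx = true  [true]
31. n14.val = 26  [A.fin * 3 - 64]
32. n15.env = true  [terminal]
33. n16.hot = "rk"  [terminal]
34. n17.env = true  [terminal]
35. n14.env = -6  [len(d.hot) - 8]
36. n6.env = -1  [(if B.wid then A.fin else S₁.env) - 31]
37. n18.sig = false  [false]
38. n19.off = 21  [21]
39. n19.pre = true  [B.sig == false]
40. n19.ok = true  [not B.sig]
41. n20.hot = "xw"  [terminal]
42. n21.val = 1  [terminal]
43. n22.env = true  [terminal]
44. n19.fin = -7  [b.val * 2 - 9]
45. n18.wid = true  [A.fin > -8]
46. n1.env = 21  [21]
47. n0.env = 19  [S₀.val * -2 + 35]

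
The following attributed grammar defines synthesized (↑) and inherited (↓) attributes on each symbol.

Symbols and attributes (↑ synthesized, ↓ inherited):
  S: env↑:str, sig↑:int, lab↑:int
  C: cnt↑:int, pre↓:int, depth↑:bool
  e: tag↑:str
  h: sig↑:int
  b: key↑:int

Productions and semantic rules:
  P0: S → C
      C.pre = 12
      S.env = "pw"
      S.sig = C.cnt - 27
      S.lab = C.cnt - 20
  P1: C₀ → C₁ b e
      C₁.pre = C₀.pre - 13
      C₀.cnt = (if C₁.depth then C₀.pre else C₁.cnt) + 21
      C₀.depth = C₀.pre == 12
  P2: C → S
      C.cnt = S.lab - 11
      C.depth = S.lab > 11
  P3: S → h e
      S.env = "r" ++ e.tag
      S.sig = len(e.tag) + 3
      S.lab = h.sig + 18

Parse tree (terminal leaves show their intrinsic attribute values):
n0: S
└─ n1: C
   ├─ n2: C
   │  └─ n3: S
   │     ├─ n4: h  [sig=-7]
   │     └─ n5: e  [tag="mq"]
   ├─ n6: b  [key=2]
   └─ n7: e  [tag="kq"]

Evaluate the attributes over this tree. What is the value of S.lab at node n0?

1. n1.pre = 12  [12]
2. n2.pre = -1  [C₀.pre - 13]
3. n4.sig = -7  [terminal]
4. n5.tag = "mq"  [terminal]
5. n3.env = "rmq"  ["r" ++ e.tag]
6. n3.sig = 5  [len(e.tag) + 3]
7. n3.lab = 11  [h.sig + 18]
8. n2.cnt = 0  [S.lab - 11]
9. n2.depth = false  [S.lab > 11]
10. n6.key = 2  [terminal]
11. n7.tag = "kq"  [terminal]
12. n1.cnt = 21  [(if C₁.depth then C₀.pre else C₁.cnt) + 21]
13. n1.depth = true  [C₀.pre == 12]
14. n0.env = "pw"  ["pw"]
15. n0.sig = -6  [C.cnt - 27]
16. n0.lab = 1  [C.cnt - 20]

1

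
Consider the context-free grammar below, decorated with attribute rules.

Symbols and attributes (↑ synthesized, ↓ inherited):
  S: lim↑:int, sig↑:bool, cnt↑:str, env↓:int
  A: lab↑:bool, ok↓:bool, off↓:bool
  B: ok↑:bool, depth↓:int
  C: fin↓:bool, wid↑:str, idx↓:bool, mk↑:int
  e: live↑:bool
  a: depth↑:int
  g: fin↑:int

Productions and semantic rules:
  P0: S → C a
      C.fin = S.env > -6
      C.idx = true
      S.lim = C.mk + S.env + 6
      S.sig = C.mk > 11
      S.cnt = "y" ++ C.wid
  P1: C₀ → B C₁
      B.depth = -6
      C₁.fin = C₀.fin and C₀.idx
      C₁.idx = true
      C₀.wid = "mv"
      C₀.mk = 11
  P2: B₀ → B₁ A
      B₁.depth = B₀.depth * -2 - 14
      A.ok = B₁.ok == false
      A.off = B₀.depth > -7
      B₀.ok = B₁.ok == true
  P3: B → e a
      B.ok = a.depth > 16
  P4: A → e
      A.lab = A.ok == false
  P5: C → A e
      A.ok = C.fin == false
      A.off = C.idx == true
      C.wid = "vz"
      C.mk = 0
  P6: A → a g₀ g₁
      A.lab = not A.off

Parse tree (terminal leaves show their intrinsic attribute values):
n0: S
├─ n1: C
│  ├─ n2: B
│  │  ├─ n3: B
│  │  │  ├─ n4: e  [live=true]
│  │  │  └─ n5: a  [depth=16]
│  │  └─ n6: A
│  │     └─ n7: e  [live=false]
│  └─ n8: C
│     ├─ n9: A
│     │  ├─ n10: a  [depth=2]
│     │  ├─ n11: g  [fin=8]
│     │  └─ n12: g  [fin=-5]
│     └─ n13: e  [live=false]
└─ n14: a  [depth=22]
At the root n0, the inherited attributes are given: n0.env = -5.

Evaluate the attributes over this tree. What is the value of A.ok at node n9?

1. n0.env = -5  [given at root]
2. n1.fin = true  [S.env > -6]
3. n1.idx = true  [true]
4. n2.depth = -6  [-6]
5. n3.depth = -2  [B₀.depth * -2 - 14]
6. n4.live = true  [terminal]
7. n5.depth = 16  [terminal]
8. n3.ok = false  [a.depth > 16]
9. n6.ok = true  [B₁.ok == false]
10. n6.off = true  [B₀.depth > -7]
11. n7.live = false  [terminal]
12. n6.lab = false  [A.ok == false]
13. n2.ok = false  [B₁.ok == true]
14. n8.fin = true  [C₀.fin and C₀.idx]
15. n8.idx = true  [true]
16. n9.ok = false  [C.fin == false]
17. n9.off = true  [C.idx == true]
18. n10.depth = 2  [terminal]
19. n11.fin = 8  [terminal]
20. n12.fin = -5  [terminal]
21. n9.lab = false  [not A.off]
22. n13.live = false  [terminal]
23. n8.wid = "vz"  ["vz"]
24. n8.mk = 0  [0]
25. n1.wid = "mv"  ["mv"]
26. n1.mk = 11  [11]
27. n14.depth = 22  [terminal]
28. n0.lim = 12  [C.mk + S.env + 6]
29. n0.sig = false  [C.mk > 11]
30. n0.cnt = "ymv"  ["y" ++ C.wid]

false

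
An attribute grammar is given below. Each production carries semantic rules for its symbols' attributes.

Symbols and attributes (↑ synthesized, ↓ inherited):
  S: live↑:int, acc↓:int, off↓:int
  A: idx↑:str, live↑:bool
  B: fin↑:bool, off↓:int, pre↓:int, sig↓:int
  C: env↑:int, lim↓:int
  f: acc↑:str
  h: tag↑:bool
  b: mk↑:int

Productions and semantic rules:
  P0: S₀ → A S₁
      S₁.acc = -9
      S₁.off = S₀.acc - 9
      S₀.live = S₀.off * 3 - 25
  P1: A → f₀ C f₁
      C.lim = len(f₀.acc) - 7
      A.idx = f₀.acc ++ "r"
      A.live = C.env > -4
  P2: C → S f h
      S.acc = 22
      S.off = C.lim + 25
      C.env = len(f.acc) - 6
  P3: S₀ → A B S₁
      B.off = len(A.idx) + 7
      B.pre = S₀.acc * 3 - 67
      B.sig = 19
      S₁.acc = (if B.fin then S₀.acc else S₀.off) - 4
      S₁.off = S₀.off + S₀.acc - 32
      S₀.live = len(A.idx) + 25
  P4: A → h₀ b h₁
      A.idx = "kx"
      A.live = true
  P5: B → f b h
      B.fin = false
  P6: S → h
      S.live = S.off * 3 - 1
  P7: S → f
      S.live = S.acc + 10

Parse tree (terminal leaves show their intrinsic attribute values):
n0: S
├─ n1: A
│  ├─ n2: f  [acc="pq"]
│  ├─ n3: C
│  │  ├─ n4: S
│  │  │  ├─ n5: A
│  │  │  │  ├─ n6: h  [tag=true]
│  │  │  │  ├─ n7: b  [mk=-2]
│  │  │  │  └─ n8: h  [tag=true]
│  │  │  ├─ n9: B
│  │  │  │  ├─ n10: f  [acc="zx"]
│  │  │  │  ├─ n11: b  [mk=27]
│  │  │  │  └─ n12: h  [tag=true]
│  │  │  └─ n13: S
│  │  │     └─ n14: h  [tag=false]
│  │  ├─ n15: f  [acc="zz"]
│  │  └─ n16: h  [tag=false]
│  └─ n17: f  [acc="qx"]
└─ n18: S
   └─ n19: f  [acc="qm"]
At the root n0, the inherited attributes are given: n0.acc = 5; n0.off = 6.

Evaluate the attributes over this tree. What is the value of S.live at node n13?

1. n0.acc = 5  [given at root]
2. n0.off = 6  [given at root]
3. n2.acc = "pq"  [terminal]
4. n3.lim = -5  [len(f₀.acc) - 7]
5. n4.acc = 22  [22]
6. n4.off = 20  [C.lim + 25]
7. n6.tag = true  [terminal]
8. n7.mk = -2  [terminal]
9. n8.tag = true  [terminal]
10. n5.idx = "kx"  ["kx"]
11. n5.live = true  [true]
12. n9.off = 9  [len(A.idx) + 7]
13. n9.pre = -1  [S₀.acc * 3 - 67]
14. n9.sig = 19  [19]
15. n10.acc = "zx"  [terminal]
16. n11.mk = 27  [terminal]
17. n12.tag = true  [terminal]
18. n9.fin = false  [false]
19. n13.acc = 16  [(if B.fin then S₀.acc else S₀.off) - 4]
20. n13.off = 10  [S₀.off + S₀.acc - 32]
21. n14.tag = false  [terminal]
22. n13.live = 29  [S.off * 3 - 1]
23. n4.live = 27  [len(A.idx) + 25]
24. n15.acc = "zz"  [terminal]
25. n16.tag = false  [terminal]
26. n3.env = -4  [len(f.acc) - 6]
27. n17.acc = "qx"  [terminal]
28. n1.idx = "pqr"  [f₀.acc ++ "r"]
29. n1.live = false  [C.env > -4]
30. n18.acc = -9  [-9]
31. n18.off = -4  [S₀.acc - 9]
32. n19.acc = "qm"  [terminal]
33. n18.live = 1  [S.acc + 10]
34. n0.live = -7  [S₀.off * 3 - 25]

29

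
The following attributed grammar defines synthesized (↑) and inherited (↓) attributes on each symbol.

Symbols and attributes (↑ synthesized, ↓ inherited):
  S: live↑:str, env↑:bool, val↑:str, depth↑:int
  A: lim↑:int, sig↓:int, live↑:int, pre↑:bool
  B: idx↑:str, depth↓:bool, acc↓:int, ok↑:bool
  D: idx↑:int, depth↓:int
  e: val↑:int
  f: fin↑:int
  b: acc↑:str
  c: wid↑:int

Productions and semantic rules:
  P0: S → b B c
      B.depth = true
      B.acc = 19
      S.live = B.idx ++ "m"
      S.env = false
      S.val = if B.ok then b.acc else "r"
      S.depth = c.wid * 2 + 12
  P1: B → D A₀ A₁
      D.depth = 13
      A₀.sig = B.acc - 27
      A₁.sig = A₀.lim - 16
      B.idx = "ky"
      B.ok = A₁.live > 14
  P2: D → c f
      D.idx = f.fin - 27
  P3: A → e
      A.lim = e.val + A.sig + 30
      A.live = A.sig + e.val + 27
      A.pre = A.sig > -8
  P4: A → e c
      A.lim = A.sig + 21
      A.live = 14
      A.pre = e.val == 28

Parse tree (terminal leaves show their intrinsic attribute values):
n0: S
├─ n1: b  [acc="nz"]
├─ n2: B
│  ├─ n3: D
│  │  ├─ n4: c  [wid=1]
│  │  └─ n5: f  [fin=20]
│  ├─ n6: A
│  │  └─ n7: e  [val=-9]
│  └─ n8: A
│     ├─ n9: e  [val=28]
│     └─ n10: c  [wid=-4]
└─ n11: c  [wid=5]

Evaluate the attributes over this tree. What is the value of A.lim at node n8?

18

1. n1.acc = "nz"  [terminal]
2. n2.depth = true  [true]
3. n2.acc = 19  [19]
4. n3.depth = 13  [13]
5. n4.wid = 1  [terminal]
6. n5.fin = 20  [terminal]
7. n3.idx = -7  [f.fin - 27]
8. n6.sig = -8  [B.acc - 27]
9. n7.val = -9  [terminal]
10. n6.lim = 13  [e.val + A.sig + 30]
11. n6.live = 10  [A.sig + e.val + 27]
12. n6.pre = false  [A.sig > -8]
13. n8.sig = -3  [A₀.lim - 16]
14. n9.val = 28  [terminal]
15. n10.wid = -4  [terminal]
16. n8.lim = 18  [A.sig + 21]
17. n8.live = 14  [14]
18. n8.pre = true  [e.val == 28]
19. n2.idx = "ky"  ["ky"]
20. n2.ok = false  [A₁.live > 14]
21. n11.wid = 5  [terminal]
22. n0.live = "kym"  [B.idx ++ "m"]
23. n0.env = false  [false]
24. n0.val = "r"  [if B.ok then b.acc else "r"]
25. n0.depth = 22  [c.wid * 2 + 12]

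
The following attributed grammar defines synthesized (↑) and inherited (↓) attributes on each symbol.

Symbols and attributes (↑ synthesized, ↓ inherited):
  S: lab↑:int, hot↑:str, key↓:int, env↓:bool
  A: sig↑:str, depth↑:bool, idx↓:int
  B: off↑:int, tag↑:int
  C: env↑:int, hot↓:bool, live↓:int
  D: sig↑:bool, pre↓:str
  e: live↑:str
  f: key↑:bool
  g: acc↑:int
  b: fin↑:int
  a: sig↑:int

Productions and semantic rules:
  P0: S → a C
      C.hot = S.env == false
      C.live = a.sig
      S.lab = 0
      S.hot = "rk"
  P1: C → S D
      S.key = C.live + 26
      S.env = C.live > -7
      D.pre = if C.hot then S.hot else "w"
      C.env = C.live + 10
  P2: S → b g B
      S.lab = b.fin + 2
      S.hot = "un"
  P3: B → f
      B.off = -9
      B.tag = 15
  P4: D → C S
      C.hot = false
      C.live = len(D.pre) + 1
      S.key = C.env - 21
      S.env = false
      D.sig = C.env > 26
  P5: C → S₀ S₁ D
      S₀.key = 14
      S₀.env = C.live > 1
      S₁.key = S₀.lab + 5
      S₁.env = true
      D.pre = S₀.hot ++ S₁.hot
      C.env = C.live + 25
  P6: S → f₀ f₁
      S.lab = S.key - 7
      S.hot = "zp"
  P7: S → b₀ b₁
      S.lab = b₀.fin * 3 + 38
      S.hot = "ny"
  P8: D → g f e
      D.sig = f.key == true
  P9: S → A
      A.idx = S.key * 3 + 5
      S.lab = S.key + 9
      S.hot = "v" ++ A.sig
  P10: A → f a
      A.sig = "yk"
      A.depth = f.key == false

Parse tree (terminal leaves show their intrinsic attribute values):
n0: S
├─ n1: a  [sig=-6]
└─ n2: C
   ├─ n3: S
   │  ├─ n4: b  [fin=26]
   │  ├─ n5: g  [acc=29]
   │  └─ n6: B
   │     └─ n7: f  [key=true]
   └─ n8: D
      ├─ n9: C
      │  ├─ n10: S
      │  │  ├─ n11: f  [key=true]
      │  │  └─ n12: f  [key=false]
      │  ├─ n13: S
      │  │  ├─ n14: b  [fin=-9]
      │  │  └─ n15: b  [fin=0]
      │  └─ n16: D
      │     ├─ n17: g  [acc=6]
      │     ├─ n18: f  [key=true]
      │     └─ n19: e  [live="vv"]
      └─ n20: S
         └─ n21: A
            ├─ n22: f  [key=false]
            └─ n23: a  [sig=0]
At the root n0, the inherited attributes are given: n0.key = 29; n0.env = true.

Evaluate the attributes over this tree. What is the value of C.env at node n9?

27

1. n0.key = 29  [given at root]
2. n0.env = true  [given at root]
3. n1.sig = -6  [terminal]
4. n2.hot = false  [S.env == false]
5. n2.live = -6  [a.sig]
6. n3.key = 20  [C.live + 26]
7. n3.env = true  [C.live > -7]
8. n4.fin = 26  [terminal]
9. n5.acc = 29  [terminal]
10. n7.key = true  [terminal]
11. n6.off = -9  [-9]
12. n6.tag = 15  [15]
13. n3.lab = 28  [b.fin + 2]
14. n3.hot = "un"  ["un"]
15. n8.pre = "w"  [if C.hot then S.hot else "w"]
16. n9.hot = false  [false]
17. n9.live = 2  [len(D.pre) + 1]
18. n10.key = 14  [14]
19. n10.env = true  [C.live > 1]
20. n11.key = true  [terminal]
21. n12.key = false  [terminal]
22. n10.lab = 7  [S.key - 7]
23. n10.hot = "zp"  ["zp"]
24. n13.key = 12  [S₀.lab + 5]
25. n13.env = true  [true]
26. n14.fin = -9  [terminal]
27. n15.fin = 0  [terminal]
28. n13.lab = 11  [b₀.fin * 3 + 38]
29. n13.hot = "ny"  ["ny"]
30. n16.pre = "zpny"  [S₀.hot ++ S₁.hot]
31. n17.acc = 6  [terminal]
32. n18.key = true  [terminal]
33. n19.live = "vv"  [terminal]
34. n16.sig = true  [f.key == true]
35. n9.env = 27  [C.live + 25]
36. n20.key = 6  [C.env - 21]
37. n20.env = false  [false]
38. n21.idx = 23  [S.key * 3 + 5]
39. n22.key = false  [terminal]
40. n23.sig = 0  [terminal]
41. n21.sig = "yk"  ["yk"]
42. n21.depth = true  [f.key == false]
43. n20.lab = 15  [S.key + 9]
44. n20.hot = "vyk"  ["v" ++ A.sig]
45. n8.sig = true  [C.env > 26]
46. n2.env = 4  [C.live + 10]
47. n0.lab = 0  [0]
48. n0.hot = "rk"  ["rk"]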